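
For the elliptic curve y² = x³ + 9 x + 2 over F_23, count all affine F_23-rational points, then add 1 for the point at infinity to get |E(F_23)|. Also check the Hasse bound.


Affine points = {(0, 5), (0, 18), (1, 9), (1, 14), (11, 11), (11, 12), (13, 4), (13, 19), (15, 4), (15, 19), (17, 10), (17, 13), (18, 4), (18, 19)}; affine count = 14; |E(F_23)| = 15.

Discriminant check: Δ ∝ 4a³ + 27b² = 4·9³ + 27·2² = 4·729 + 27·4 ≡ 11 (mod 23). Nonzero ⇒ E is nonsingular.
For each x ∈ F_23, compute rhs = x³ + 9·x + 2 mod 23, then count y ∈ F_23 with y² ≡ rhs.
  x = 0: rhs = 2, matching y values: 5, 18 (2 points).
  x = 1: rhs = 12, matching y values: 9, 14 (2 points).
  x = 2: rhs = 5, matching y values: none (0 points).
  x = 3: rhs = 10, matching y values: none (0 points).
  x = 4: rhs = 10, matching y values: none (0 points).
  x = 5: rhs = 11, matching y values: none (0 points).
  x = 6: rhs = 19, matching y values: none (0 points).
  x = 7: rhs = 17, matching y values: none (0 points).
  x = 8: rhs = 11, matching y values: none (0 points).
  x = 9: rhs = 7, matching y values: none (0 points).
  x = 10: rhs = 11, matching y values: none (0 points).
  x = 11: rhs = 6, matching y values: 11, 12 (2 points).
  x = 12: rhs = 21, matching y values: none (0 points).
  x = 13: rhs = 16, matching y values: 4, 19 (2 points).
  x = 14: rhs = 20, matching y values: none (0 points).
  x = 15: rhs = 16, matching y values: 4, 19 (2 points).
  x = 16: rhs = 10, matching y values: none (0 points).
  x = 17: rhs = 8, matching y values: 10, 13 (2 points).
  x = 18: rhs = 16, matching y values: 4, 19 (2 points).
  x = 19: rhs = 17, matching y values: none (0 points).
  x = 20: rhs = 17, matching y values: none (0 points).
  x = 21: rhs = 22, matching y values: none (0 points).
  x = 22: rhs = 15, matching y values: none (0 points).
Total affine count: 14.
Full point count |E(F_23)| = 14 + 1 = 15.
Hasse bound: |15 − (23+1)| = |-9| = 9 ≤ 2√23 ≈ 9.5917 ✓.


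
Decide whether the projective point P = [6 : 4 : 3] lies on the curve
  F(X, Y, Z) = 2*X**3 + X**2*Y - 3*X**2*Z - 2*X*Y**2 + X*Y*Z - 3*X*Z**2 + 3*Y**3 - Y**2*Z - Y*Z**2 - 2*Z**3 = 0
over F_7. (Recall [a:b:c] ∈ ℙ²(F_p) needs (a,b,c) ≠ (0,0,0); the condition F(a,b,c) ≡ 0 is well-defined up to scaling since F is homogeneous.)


F(6,4,3) ≡ 3 (mod 7); P is NOT on the curve.

Evaluate F(6, 4, 3) term-by-term (mod 7).
  2*X**3 ↦ 2·216·1·1 = 432
  X**2*Y ↦ 1·36·4·1 = 144
  -3*X**2*Z ↦ -3·36·1·3 = -324
  -2*X*Y**2 ↦ -2·6·16·1 = -192
  X*Y*Z ↦ 1·6·4·3 = 72
  -3*X*Z**2 ↦ -3·6·1·9 = -162
  3*Y**3 ↦ 3·1·64·1 = 192
  -Y**2*Z ↦ -1·1·16·3 = -48
  -Y*Z**2 ↦ -1·1·4·9 = -36
  -2*Z**3 ↦ -2·1·1·27 = -54
Sum: F(6, 4, 3) = (432) + (144) + (-324) + (-192) + (72) + (-162) + (192) + (-48) + (-36) + (-54) = 24.
Reducing mod 7: 24 ≡ 3 (mod 7).
Since F(a, b, c) ≡ 3 ≠ 0 (mod 7), P does NOT lie on the curve.


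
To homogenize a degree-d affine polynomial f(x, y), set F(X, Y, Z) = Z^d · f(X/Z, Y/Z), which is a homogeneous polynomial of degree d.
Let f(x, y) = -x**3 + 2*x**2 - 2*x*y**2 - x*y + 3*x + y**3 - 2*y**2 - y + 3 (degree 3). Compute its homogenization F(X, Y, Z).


F(X, Y, Z) = -X**3 + 2*X**2*Z - 2*X*Y**2 - X*Y*Z + 3*X*Z**2 + Y**3 - 2*Y**2*Z - Y*Z**2 + 3*Z**3

deg(f) = 3.
Substitute x = X/Z, y = Y/Z into f, then multiply by Z^3.
  monomial -1·x^3·y^0 ↦ -1·X^3·Y^0·Z^0.
  monomial 2·x^2·y^0 ↦ 2·X^2·Y^0·Z^1.
  monomial -2·x^1·y^2 ↦ -2·X^1·Y^2·Z^0.
  monomial -1·x^1·y^1 ↦ -1·X^1·Y^1·Z^1.
  monomial 3·x^1·y^0 ↦ 3·X^1·Y^0·Z^2.
  monomial 1·x^0·y^3 ↦ 1·X^0·Y^3·Z^0.
  monomial -2·x^0·y^2 ↦ -2·X^0·Y^2·Z^1.
  monomial -1·x^0·y^1 ↦ -1·X^0·Y^1·Z^2.
  monomial 3·x^0·y^0 ↦ 3·X^0·Y^0·Z^3.
Collecting: F(X, Y, Z) = -X**3 + 2*X**2*Z - 2*X*Y**2 - X*Y*Z + 3*X*Z**2 + Y**3 - 2*Y**2*Z - Y*Z**2 + 3*Z**3.


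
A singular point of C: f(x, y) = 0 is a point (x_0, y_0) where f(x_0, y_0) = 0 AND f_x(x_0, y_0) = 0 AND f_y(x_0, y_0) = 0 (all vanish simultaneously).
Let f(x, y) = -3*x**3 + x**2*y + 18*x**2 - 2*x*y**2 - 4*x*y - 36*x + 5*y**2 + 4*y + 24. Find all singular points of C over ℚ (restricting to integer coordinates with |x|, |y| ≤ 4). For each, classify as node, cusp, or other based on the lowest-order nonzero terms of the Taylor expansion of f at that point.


Singular points: {(2, 0)}; classification: cusp.

Compute partial derivatives:
  f_x = -9*x**2 + 2*x*y + 36*x - 2*y**2 - 4*y - 36.
  f_y = x**2 - 4*x*y - 4*x + 10*y + 4.
Scan x_0 ∈ {−4, ..., 4}. For each x_0, f_y(x_0, y) is a polynomial in y; find its integer roots y ∈ {−4, ..., 4}, then test f_x and f at those candidates.
  x = -4: f_y(-4, y) = 26*y + 36; no integer root y with |y| ≤ 4.
  x = -3: f_y(-3, y) = 22*y + 25; no integer root y with |y| ≤ 4.
  x = -2: f_y(-2, y) = 18*y + 16; no integer root y with |y| ≤ 4.
  x = -1: f_y(-1, y) = 14*y + 9; no integer root y with |y| ≤ 4.
  x = 0: f_y(0, y) = 10*y + 4; no integer root y with |y| ≤ 4.
  x = 1: f_y(1, y) = 6*y + 1; no integer root y with |y| ≤ 4.
  x = 2: f_y(2, y) = 2*y; vanishes at y ∈ {0}. (2, 0): f_x = 0, f = 0 — SINGULAR.
  x = 3: f_y(3, y) = 1 - 2*y; no integer root y with |y| ≤ 4.
  x = 4: f_y(4, y) = 4 - 6*y; no integer root y with |y| ≤ 4.
Only singular point on the grid: (2, 0).
Classify: substitute x = 2 + u, y = 0 + v and expand: f = -3*u**3 + u**2*v - 2*u*v**2 + v**2.
No constant or linear terms (consistent with a singular point). Quadratic part: v**2. Cubic part: -3*u**3 + u**2*v - 2*u*v**2.
The quadratic part v**2 is a perfect square, so there is a single (double) tangent line v = 0, i.e. y = 0. Restricting the cubic part to that line (v = 0) leaves -3*u**3 ≠ 0, so f is not divisible by v and the branch is v² ≈ 3*u**3 to lowest order — this is a cusp.
Classification: cusp.


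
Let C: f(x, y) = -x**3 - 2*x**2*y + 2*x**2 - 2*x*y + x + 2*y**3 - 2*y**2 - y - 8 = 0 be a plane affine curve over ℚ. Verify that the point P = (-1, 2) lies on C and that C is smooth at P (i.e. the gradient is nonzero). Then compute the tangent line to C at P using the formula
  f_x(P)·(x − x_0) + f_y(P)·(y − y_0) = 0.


Tangent line at P: -2*x + 15*y - 32 = 0.

Step 1: f(-1, 2) = 0, so P lies on C.
Step 2: partial derivatives
  f_x(x, y) = -3*x**2 - 4*x*y + 4*x - 2*y + 1, f_y(x, y) = -2*x**2 - 2*x + 6*y**2 - 4*y - 1.
  f_x(P) = -2, f_y(P) = 15 (gradient nonzero, so P is smooth).
Step 3: tangent line at P: -2·(x − -1) + 15·(y − 2) = 0.
Expanding: -2*x + 15*y - 32 = 0.


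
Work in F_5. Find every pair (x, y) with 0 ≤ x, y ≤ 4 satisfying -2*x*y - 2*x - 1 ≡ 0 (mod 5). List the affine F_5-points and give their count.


Affine F_5-points: {(1, 1), (2, 0), (3, 3), (4, 2)}; count = 4.

For each of the 25 pairs (x, y) ∈ F_5², evaluate f(x, y) mod 5. Record the zeros.
  x = 0: [0↦4, 1↦4, 2↦4, 3↦4, 4↦4]  zeros at y ∈ ∅
  x = 1: [0↦2, 1↦0, 2↦3, 3↦1, 4↦4]  zeros at y ∈ {1}
  x = 2: [0↦0, 1↦1, 2↦2, 3↦3, 4↦4]  zeros at y ∈ {0}
  x = 3: [0↦3, 1↦2, 2↦1, 3↦0, 4↦4]  zeros at y ∈ {3}
  x = 4: [0↦1, 1↦3, 2↦0, 3↦2, 4↦4]  zeros at y ∈ {2}
Collecting zeros: affine points = {(1, 1), (2, 0), (3, 3), (4, 2)}.
Total count |C(F_5)_aff| = 4.


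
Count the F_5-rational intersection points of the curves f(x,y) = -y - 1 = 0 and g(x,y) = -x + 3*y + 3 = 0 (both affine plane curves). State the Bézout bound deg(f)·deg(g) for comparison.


Common zeros: {(0, 4)}; count = 1; Bézout bound = 1.

deg(f) = 1, deg(g) = 1, so Bézout bound = 1.
Scan x ∈ F_5. For each x, list the y ∈ F_5 with f(x, y) ≡ 0 and those with g(x, y) ≡ 0 (mod 5); the common zeros in that column are the intersection.
  x = 0: f ≡ 0 at y ∈ {4}; g ≡ 0 at y ∈ {4}; common: {4}.
  x = 1: f ≡ 0 at y ∈ {4}; g ≡ 0 at y ∈ {1}; common: ∅.
  x = 2: f ≡ 0 at y ∈ {4}; g ≡ 0 at y ∈ {3}; common: ∅.
  x = 3: f ≡ 0 at y ∈ {4}; g ≡ 0 at y ∈ {0}; common: ∅.
  x = 4: f ≡ 0 at y ∈ {4}; g ≡ 0 at y ∈ {2}; common: ∅.
Collecting: common zeros = {(0, 4)}, so the count is 1.
Comparison with the Bézout bound: 1 ≤ 1 = deg(f)·deg(g), as expected for curves with no common component (the bound is attained).


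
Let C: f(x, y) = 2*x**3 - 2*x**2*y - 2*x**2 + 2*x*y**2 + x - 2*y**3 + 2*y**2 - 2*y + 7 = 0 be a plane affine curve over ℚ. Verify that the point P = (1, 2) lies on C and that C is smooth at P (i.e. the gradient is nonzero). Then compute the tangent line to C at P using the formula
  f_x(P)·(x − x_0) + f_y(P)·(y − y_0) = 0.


Tangent line at P: 3*x - 12*y + 21 = 0.

Step 1: f(1, 2) = 0, so P lies on C.
Step 2: partial derivatives
  f_x(x, y) = 6*x**2 - 4*x*y - 4*x + 2*y**2 + 1, f_y(x, y) = -2*x**2 + 4*x*y - 6*y**2 + 4*y - 2.
  f_x(P) = 3, f_y(P) = -12 (gradient nonzero, so P is smooth).
Step 3: tangent line at P: 3·(x − 1) + -12·(y − 2) = 0.
Expanding: 3*x - 12*y + 21 = 0.


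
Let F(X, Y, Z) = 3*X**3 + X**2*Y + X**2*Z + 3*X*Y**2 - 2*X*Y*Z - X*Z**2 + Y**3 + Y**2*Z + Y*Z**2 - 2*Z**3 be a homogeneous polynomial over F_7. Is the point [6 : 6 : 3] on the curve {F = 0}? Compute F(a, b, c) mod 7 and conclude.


F(6,6,3) ≡ 1 (mod 7); P is NOT on the curve.

Evaluate F(6, 6, 3) term-by-term (mod 7).
  3*X**3 ↦ 3·216·1·1 = 648
  X**2*Y ↦ 1·36·6·1 = 216
  X**2*Z ↦ 1·36·1·3 = 108
  3*X*Y**2 ↦ 3·6·36·1 = 648
  -2*X*Y*Z ↦ -2·6·6·3 = -216
  -X*Z**2 ↦ -1·6·1·9 = -54
  Y**3 ↦ 1·1·216·1 = 216
  Y**2*Z ↦ 1·1·36·3 = 108
  Y*Z**2 ↦ 1·1·6·9 = 54
  -2*Z**3 ↦ -2·1·1·27 = -54
Sum: F(6, 6, 3) = (648) + (216) + (108) + (648) + (-216) + (-54) + (216) + (108) + (54) + (-54) = 1674.
Reducing mod 7: 1674 ≡ 1 (mod 7).
Since F(a, b, c) ≡ 1 ≠ 0 (mod 7), P does NOT lie on the curve.


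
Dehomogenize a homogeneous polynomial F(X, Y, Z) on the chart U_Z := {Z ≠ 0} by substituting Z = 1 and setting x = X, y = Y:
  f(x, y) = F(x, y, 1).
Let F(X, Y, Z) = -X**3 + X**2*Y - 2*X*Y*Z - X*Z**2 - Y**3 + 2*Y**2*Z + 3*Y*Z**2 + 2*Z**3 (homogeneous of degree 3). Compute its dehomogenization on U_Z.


f(x, y) = -x**3 + x**2*y - 2*x*y - x - y**3 + 2*y**2 + 3*y + 2

On U_Z we set Z = 1. Each monomial c·X^i·Y^j·Z^k in F becomes c·x^i·y^j·1^k = c·x^i·y^j.
Substituting Z = 1: F(X, Y, 1) = -x**3 + x**2*y - 2*x*y - x - y**3 + 2*y**2 + 3*y + 2.
Note: deg(f) ≤ deg(F) = 3; strict inequality happens when F is divisible by Z (lost terms).


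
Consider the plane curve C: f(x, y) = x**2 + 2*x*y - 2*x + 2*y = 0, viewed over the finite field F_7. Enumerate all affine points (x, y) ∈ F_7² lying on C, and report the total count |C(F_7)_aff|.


Affine F_7-points: {(0, 0), (1, 2), (2, 0), (3, 4), (4, 2), (5, 4)}; count = 6.

For each of the 49 pairs (x, y) ∈ F_7², evaluate f(x, y) mod 7. Record the zeros.
  x = 0: [0↦0, 1↦2, 2↦4, 3↦6, 4↦1, 5↦3, 6↦5]  zeros at y ∈ {0}
  x = 1: [0↦6, 1↦3, 2↦0, 3↦4, 4↦1, 5↦5, 6↦2]  zeros at y ∈ {2}
  x = 2: [0↦0, 1↦6, 2↦5, 3↦4, 4↦3, 5↦2, 6↦1]  zeros at y ∈ {0}
  x = 3: [0↦3, 1↦4, 2↦5, 3↦6, 4↦0, 5↦1, 6↦2]  zeros at y ∈ {4}
  x = 4: [0↦1, 1↦4, 2↦0, 3↦3, 4↦6, 5↦2, 6↦5]  zeros at y ∈ {2}
  x = 5: [0↦1, 1↦6, 2↦4, 3↦2, 4↦0, 5↦5, 6↦3]  zeros at y ∈ {4}
  x = 6: [0↦3, 1↦3, 2↦3, 3↦3, 4↦3, 5↦3, 6↦3]  zeros at y ∈ ∅
Collecting zeros: affine points = {(0, 0), (1, 2), (2, 0), (3, 4), (4, 2), (5, 4)}.
Total count |C(F_7)_aff| = 6.


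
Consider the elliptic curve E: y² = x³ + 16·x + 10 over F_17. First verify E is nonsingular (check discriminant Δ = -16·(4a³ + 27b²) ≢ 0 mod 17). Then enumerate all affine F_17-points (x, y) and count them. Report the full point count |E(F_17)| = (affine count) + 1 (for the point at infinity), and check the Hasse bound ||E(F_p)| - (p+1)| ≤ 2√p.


Affine points = {(2, 4), (2, 13), (3, 0), (4, 6), (4, 11), (6, 4), (6, 13), (8, 2), (8, 15), (9, 4), (9, 13), (11, 2), (11, 15), (12, 3), (12, 14), (13, 1), (13, 16), (15, 2), (15, 15)}; affine count = 19; |E(F_17)| = 20.

Discriminant check: Δ ∝ 4a³ + 27b² = 4·16³ + 27·10² = 4·4096 + 27·100 ≡ 10 (mod 17). Nonzero ⇒ E is nonsingular.
For each x ∈ F_17, compute rhs = x³ + 16·x + 10 mod 17, then count y ∈ F_17 with y² ≡ rhs.
  x = 0: rhs = 10, matching y values: none (0 points).
  x = 1: rhs = 10, matching y values: none (0 points).
  x = 2: rhs = 16, matching y values: 4, 13 (2 points).
  x = 3: rhs = 0, matching y values: 0 (1 points).
  x = 4: rhs = 2, matching y values: 6, 11 (2 points).
  x = 5: rhs = 11, matching y values: none (0 points).
  x = 6: rhs = 16, matching y values: 4, 13 (2 points).
  x = 7: rhs = 6, matching y values: none (0 points).
  x = 8: rhs = 4, matching y values: 2, 15 (2 points).
  x = 9: rhs = 16, matching y values: 4, 13 (2 points).
  x = 10: rhs = 14, matching y values: none (0 points).
  x = 11: rhs = 4, matching y values: 2, 15 (2 points).
  x = 12: rhs = 9, matching y values: 3, 14 (2 points).
  x = 13: rhs = 1, matching y values: 1, 16 (2 points).
  x = 14: rhs = 3, matching y values: none (0 points).
  x = 15: rhs = 4, matching y values: 2, 15 (2 points).
  x = 16: rhs = 10, matching y values: none (0 points).
Total affine count: 19.
Full point count |E(F_17)| = 19 + 1 = 20.
Hasse bound: |20 − (17+1)| = |2| = 2 ≤ 2√17 ≈ 8.2462 ✓.


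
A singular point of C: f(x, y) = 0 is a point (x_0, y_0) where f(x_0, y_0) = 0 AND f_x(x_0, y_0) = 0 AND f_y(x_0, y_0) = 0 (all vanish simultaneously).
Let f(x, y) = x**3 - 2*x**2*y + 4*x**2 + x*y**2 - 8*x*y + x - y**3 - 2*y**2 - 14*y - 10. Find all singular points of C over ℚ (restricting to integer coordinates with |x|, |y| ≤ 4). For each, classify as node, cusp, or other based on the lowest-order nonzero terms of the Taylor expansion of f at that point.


Singular points: {(-3, -2)}; classification: node.

Compute partial derivatives:
  f_x = 3*x**2 - 4*x*y + 8*x + y**2 - 8*y + 1.
  f_y = -2*x**2 + 2*x*y - 8*x - 3*y**2 - 4*y - 14.
Scan x_0 ∈ {−4, ..., 4}. For each x_0, f_y(x_0, y) is a polynomial in y; find its integer roots y ∈ {−4, ..., 4}, then test f_x and f at those candidates.
  x = -4: f_y(-4, y) = -3*y**2 - 12*y - 14; no integer root y with |y| ≤ 4.
  x = -3: f_y(-3, y) = -3*y**2 - 10*y - 8; vanishes at y ∈ {-2}. (-3, -2): f_x = 0, f = 0 — SINGULAR.
  x = -2: f_y(-2, y) = -3*y**2 - 8*y - 6; no integer root y with |y| ≤ 4.
  x = -1: f_y(-1, y) = -3*y**2 - 6*y - 8; no integer root y with |y| ≤ 4.
  x = 0: f_y(0, y) = -3*y**2 - 4*y - 14; no integer root y with |y| ≤ 4.
  x = 1: f_y(1, y) = -3*y**2 - 2*y - 24; no integer root y with |y| ≤ 4.
  x = 2: f_y(2, y) = -3*y**2 - 38; no integer root y with |y| ≤ 4.
  x = 3: f_y(3, y) = -3*y**2 + 2*y - 56; no integer root y with |y| ≤ 4.
  x = 4: f_y(4, y) = -3*y**2 + 4*y - 78; no integer root y with |y| ≤ 4.
Only singular point on the grid: (-3, -2).
Classify: substitute x = -3 + u, y = -2 + v and expand: f = u**3 - 2*u**2*v - u**2 + u*v**2 - v**3 + v**2.
No constant or linear terms (consistent with a singular point). Quadratic part: -u**2 + v**2. Cubic part: u**3 - 2*u**2*v + u*v**2 - v**3.
The quadratic part v**2 - u**2 = (v − u)(v + u) splits into two distinct linear factors, so there are two distinct tangent lines y − -2 = ±(x − -3) — this is a node (ordinary double point).
Classification: node.


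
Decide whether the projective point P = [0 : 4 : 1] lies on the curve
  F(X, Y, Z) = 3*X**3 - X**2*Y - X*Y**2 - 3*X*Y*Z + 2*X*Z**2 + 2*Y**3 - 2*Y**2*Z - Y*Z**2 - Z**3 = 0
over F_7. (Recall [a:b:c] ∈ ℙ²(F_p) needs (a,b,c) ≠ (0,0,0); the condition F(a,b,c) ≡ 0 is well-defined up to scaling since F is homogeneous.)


F(0,4,1) ≡ 0 (mod 7); P is on the curve.

Evaluate F(0, 4, 1) term-by-term (mod 7).
  3*X**3 ↦ 3·0·1·1 = 0
  -X**2*Y ↦ -1·0·4·1 = 0
  -X*Y**2 ↦ -1·0·16·1 = 0
  -3*X*Y*Z ↦ -3·0·4·1 = 0
  2*X*Z**2 ↦ 2·0·1·1 = 0
  2*Y**3 ↦ 2·1·64·1 = 128
  -2*Y**2*Z ↦ -2·1·16·1 = -32
  -Y*Z**2 ↦ -1·1·4·1 = -4
  -Z**3 ↦ -1·1·1·1 = -1
Sum: F(0, 4, 1) = (0) + (0) + (0) + (0) + (0) + (128) + (-32) + (-4) + (-1) = 91.
Reducing mod 7: 91 ≡ 0 (mod 7).
Since F(a, b, c) ≡ 0 (mod 7), P lies on the curve.


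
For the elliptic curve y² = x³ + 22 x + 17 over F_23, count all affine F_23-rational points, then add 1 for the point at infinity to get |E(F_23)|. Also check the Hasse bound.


Affine points = {(2, 0), (3, 8), (3, 15), (4, 10), (4, 13), (7, 10), (7, 13), (9, 1), (9, 22), (10, 8), (10, 15), (11, 7), (11, 16), (12, 10), (12, 13), (13, 4), (13, 19), (16, 7), (16, 16), (18, 9), (18, 14), (19, 7), (19, 16), (20, 4), (20, 19)}; affine count = 25; |E(F_23)| = 26.

Discriminant check: Δ ∝ 4a³ + 27b² = 4·22³ + 27·17² = 4·10648 + 27·289 ≡ 2 (mod 23). Nonzero ⇒ E is nonsingular.
For each x ∈ F_23, compute rhs = x³ + 22·x + 17 mod 23, then count y ∈ F_23 with y² ≡ rhs.
  x = 0: rhs = 17, matching y values: none (0 points).
  x = 1: rhs = 17, matching y values: none (0 points).
  x = 2: rhs = 0, matching y values: 0 (1 points).
  x = 3: rhs = 18, matching y values: 8, 15 (2 points).
  x = 4: rhs = 8, matching y values: 10, 13 (2 points).
  x = 5: rhs = 22, matching y values: none (0 points).
  x = 6: rhs = 20, matching y values: none (0 points).
  x = 7: rhs = 8, matching y values: 10, 13 (2 points).
  x = 8: rhs = 15, matching y values: none (0 points).
  x = 9: rhs = 1, matching y values: 1, 22 (2 points).
  x = 10: rhs = 18, matching y values: 8, 15 (2 points).
  x = 11: rhs = 3, matching y values: 7, 16 (2 points).
  x = 12: rhs = 8, matching y values: 10, 13 (2 points).
  x = 13: rhs = 16, matching y values: 4, 19 (2 points).
  x = 14: rhs = 10, matching y values: none (0 points).
  x = 15: rhs = 19, matching y values: none (0 points).
  x = 16: rhs = 3, matching y values: 7, 16 (2 points).
  x = 17: rhs = 14, matching y values: none (0 points).
  x = 18: rhs = 12, matching y values: 9, 14 (2 points).
  x = 19: rhs = 3, matching y values: 7, 16 (2 points).
  x = 20: rhs = 16, matching y values: 4, 19 (2 points).
  x = 21: rhs = 11, matching y values: none (0 points).
  x = 22: rhs = 17, matching y values: none (0 points).
Total affine count: 25.
Full point count |E(F_23)| = 25 + 1 = 26.
Hasse bound: |26 − (23+1)| = |2| = 2 ≤ 2√23 ≈ 9.5917 ✓.


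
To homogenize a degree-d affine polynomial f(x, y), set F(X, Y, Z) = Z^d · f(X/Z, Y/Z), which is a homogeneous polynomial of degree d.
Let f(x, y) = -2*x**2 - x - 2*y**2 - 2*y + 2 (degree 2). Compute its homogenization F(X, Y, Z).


F(X, Y, Z) = -2*X**2 - X*Z - 2*Y**2 - 2*Y*Z + 2*Z**2

deg(f) = 2.
Substitute x = X/Z, y = Y/Z into f, then multiply by Z^2.
  monomial -2·x^2·y^0 ↦ -2·X^2·Y^0·Z^0.
  monomial -1·x^1·y^0 ↦ -1·X^1·Y^0·Z^1.
  monomial -2·x^0·y^2 ↦ -2·X^0·Y^2·Z^0.
  monomial -2·x^0·y^1 ↦ -2·X^0·Y^1·Z^1.
  monomial 2·x^0·y^0 ↦ 2·X^0·Y^0·Z^2.
Collecting: F(X, Y, Z) = -2*X**2 - X*Z - 2*Y**2 - 2*Y*Z + 2*Z**2.


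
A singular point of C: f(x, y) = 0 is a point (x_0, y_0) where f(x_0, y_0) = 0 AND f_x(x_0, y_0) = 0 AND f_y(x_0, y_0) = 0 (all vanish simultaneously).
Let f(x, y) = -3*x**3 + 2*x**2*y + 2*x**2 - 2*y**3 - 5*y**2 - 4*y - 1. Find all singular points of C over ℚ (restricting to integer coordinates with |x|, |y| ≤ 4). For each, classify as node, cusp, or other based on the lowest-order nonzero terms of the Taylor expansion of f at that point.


Singular points: {(0, -1)}; classification: cusp.

Compute partial derivatives:
  f_x = -9*x**2 + 4*x*y + 4*x.
  f_y = 2*x**2 - 6*y**2 - 10*y - 4.
Scan x_0 ∈ {−4, ..., 4}. For each x_0, f_y(x_0, y) is a polynomial in y; find its integer roots y ∈ {−4, ..., 4}, then test f_x and f at those candidates.
  x = -4: f_y(-4, y) = -6*y**2 - 10*y + 28; no integer root y with |y| ≤ 4.
  x = -3: f_y(-3, y) = -6*y**2 - 10*y + 14; no integer root y with |y| ≤ 4.
  x = -2: f_y(-2, y) = -6*y**2 - 10*y + 4; vanishes at y ∈ {-2}. (-2, -2): f_x = -28 ≠ 0.
  x = -1: f_y(-1, y) = -6*y**2 - 10*y - 2; no integer root y with |y| ≤ 4.
  x = 0: f_y(0, y) = -6*y**2 - 10*y - 4; vanishes at y ∈ {-1}. (0, -1): f_x = 0, f = 0 — SINGULAR.
  x = 1: f_y(1, y) = -6*y**2 - 10*y - 2; no integer root y with |y| ≤ 4.
  x = 2: f_y(2, y) = -6*y**2 - 10*y + 4; vanishes at y ∈ {-2}. (2, -2): f_x = -44 ≠ 0.
  x = 3: f_y(3, y) = -6*y**2 - 10*y + 14; no integer root y with |y| ≤ 4.
  x = 4: f_y(4, y) = -6*y**2 - 10*y + 28; no integer root y with |y| ≤ 4.
Only singular point on the grid: (0, -1).
Classify: substitute x = 0 + u, y = -1 + v and expand: f = -3*u**3 + 2*u**2*v - 2*v**3 + v**2.
No constant or linear terms (consistent with a singular point). Quadratic part: v**2. Cubic part: -3*u**3 + 2*u**2*v - 2*v**3.
The quadratic part v**2 is a perfect square, so there is a single (double) tangent line v = 0, i.e. y = -1. Restricting the cubic part to that line (v = 0) leaves -3*u**3 ≠ 0, so f is not divisible by v and the branch is v² ≈ 3*u**3 to lowest order — this is a cusp.
Classification: cusp.


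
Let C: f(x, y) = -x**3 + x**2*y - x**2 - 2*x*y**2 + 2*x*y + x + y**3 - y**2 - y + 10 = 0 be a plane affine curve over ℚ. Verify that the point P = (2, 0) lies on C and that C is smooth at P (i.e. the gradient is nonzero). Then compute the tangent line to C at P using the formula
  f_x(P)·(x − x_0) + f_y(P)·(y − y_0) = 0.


Tangent line at P: -15*x + 7*y + 30 = 0.

Step 1: f(2, 0) = 0, so P lies on C.
Step 2: partial derivatives
  f_x(x, y) = -3*x**2 + 2*x*y - 2*x - 2*y**2 + 2*y + 1, f_y(x, y) = x**2 - 4*x*y + 2*x + 3*y**2 - 2*y - 1.
  f_x(P) = -15, f_y(P) = 7 (gradient nonzero, so P is smooth).
Step 3: tangent line at P: -15·(x − 2) + 7·(y − 0) = 0.
Expanding: -15*x + 7*y + 30 = 0.


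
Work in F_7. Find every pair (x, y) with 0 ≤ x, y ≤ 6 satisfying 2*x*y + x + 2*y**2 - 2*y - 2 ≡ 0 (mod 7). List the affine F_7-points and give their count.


Affine F_7-points: {(1, 2), (1, 5), (2, 0), (2, 6), (3, 1), (3, 4)}; count = 6.

For each of the 49 pairs (x, y) ∈ F_7², evaluate f(x, y) mod 7. Record the zeros.
  x = 0: [0↦5, 1↦5, 2↦2, 3↦3, 4↦1, 5↦3, 6↦2]  zeros at y ∈ ∅
  x = 1: [0↦6, 1↦1, 2↦0, 3↦3, 4↦3, 5↦0, 6↦1]  zeros at y ∈ {2, 5}
  x = 2: [0↦0, 1↦4, 2↦5, 3↦3, 4↦5, 5↦4, 6↦0]  zeros at y ∈ {0, 6}
  x = 3: [0↦1, 1↦0, 2↦3, 3↦3, 4↦0, 5↦1, 6↦6]  zeros at y ∈ {1, 4}
  x = 4: [0↦2, 1↦3, 2↦1, 3↦3, 4↦2, 5↦5, 6↦5]  zeros at y ∈ ∅
  x = 5: [0↦3, 1↦6, 2↦6, 3↦3, 4↦4, 5↦2, 6↦4]  zeros at y ∈ ∅
  x = 6: [0↦4, 1↦2, 2↦4, 3↦3, 4↦6, 5↦6, 6↦3]  zeros at y ∈ ∅
Collecting zeros: affine points = {(1, 2), (1, 5), (2, 0), (2, 6), (3, 1), (3, 4)}.
Total count |C(F_7)_aff| = 6.


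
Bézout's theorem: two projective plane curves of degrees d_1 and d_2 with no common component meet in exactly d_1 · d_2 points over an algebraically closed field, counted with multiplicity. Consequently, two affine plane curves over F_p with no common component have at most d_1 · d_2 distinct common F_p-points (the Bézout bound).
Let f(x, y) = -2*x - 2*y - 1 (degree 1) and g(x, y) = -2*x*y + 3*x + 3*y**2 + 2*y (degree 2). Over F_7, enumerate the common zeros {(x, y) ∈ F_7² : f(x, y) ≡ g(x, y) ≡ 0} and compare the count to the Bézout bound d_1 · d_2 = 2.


Common zeros: {(2, 1), (4, 6)}; count = 2; Bézout bound = 2.

deg(f) = 1, deg(g) = 2, so Bézout bound = 2.
Scan x ∈ F_7. For each x, list the y ∈ F_7 with f(x, y) ≡ 0 and those with g(x, y) ≡ 0 (mod 7); the common zeros in that column are the intersection.
  x = 0: f ≡ 0 at y ∈ {3}; g ≡ 0 at y ∈ {0, 4}; common: ∅.
  x = 1: f ≡ 0 at y ∈ {2}; g ≡ 0 at y ∈ ∅; common: ∅.
  x = 2: f ≡ 0 at y ∈ {1}; g ≡ 0 at y ∈ {1, 2}; common: {1}.
  x = 3: f ≡ 0 at y ∈ {0}; g ≡ 0 at y ∈ ∅; common: ∅.
  x = 4: f ≡ 0 at y ∈ {6}; g ≡ 0 at y ∈ {3, 6}; common: {6}.
  x = 5: f ≡ 0 at y ∈ {5}; g ≡ 0 at y ∈ ∅; common: ∅.
  x = 6: f ≡ 0 at y ∈ {4}; g ≡ 0 at y ∈ ∅; common: ∅.
Collecting: common zeros = {(2, 1), (4, 6)}, so the count is 2.
Comparison with the Bézout bound: 2 ≤ 2 = deg(f)·deg(g), as expected for curves with no common component (the bound is attained).


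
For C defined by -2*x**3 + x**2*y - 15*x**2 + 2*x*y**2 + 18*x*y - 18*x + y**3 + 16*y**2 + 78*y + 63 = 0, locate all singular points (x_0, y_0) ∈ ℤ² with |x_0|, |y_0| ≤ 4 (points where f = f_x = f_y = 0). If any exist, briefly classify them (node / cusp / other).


Singular points: {(-3, -3)}; classification: cusp.

Compute partial derivatives:
  f_x = -6*x**2 + 2*x*y - 30*x + 2*y**2 + 18*y - 18.
  f_y = x**2 + 4*x*y + 18*x + 3*y**2 + 32*y + 78.
Scan x_0 ∈ {−4, ..., 4}. For each x_0, f_y(x_0, y) is a polynomial in y; find its integer roots y ∈ {−4, ..., 4}, then test f_x and f at those candidates.
  x = -4: f_y(-4, y) = 3*y**2 + 16*y + 22; no integer root y with |y| ≤ 4.
  x = -3: f_y(-3, y) = 3*y**2 + 20*y + 33; vanishes at y ∈ {-3}. (-3, -3): f_x = 0, f = 0 — SINGULAR.
  x = -2: f_y(-2, y) = 3*y**2 + 24*y + 46; no integer root y with |y| ≤ 4.
  x = -1: f_y(-1, y) = 3*y**2 + 28*y + 61; no integer root y with |y| ≤ 4.
  x = 0: f_y(0, y) = 3*y**2 + 32*y + 78; no integer root y with |y| ≤ 4.
  x = 1: f_y(1, y) = 3*y**2 + 36*y + 97; no integer root y with |y| ≤ 4.
  x = 2: f_y(2, y) = 3*y**2 + 40*y + 118; no integer root y with |y| ≤ 4.
  x = 3: f_y(3, y) = 3*y**2 + 44*y + 141; no integer root y with |y| ≤ 4.
  x = 4: f_y(4, y) = 3*y**2 + 48*y + 166; no integer root y with |y| ≤ 4.
Only singular point on the grid: (-3, -3).
Classify: substitute x = -3 + u, y = -3 + v and expand: f = -2*u**3 + u**2*v + 2*u*v**2 + v**3 + v**2.
No constant or linear terms (consistent with a singular point). Quadratic part: v**2. Cubic part: -2*u**3 + u**2*v + 2*u*v**2 + v**3.
The quadratic part v**2 is a perfect square, so there is a single (double) tangent line v = 0, i.e. y = -3. Restricting the cubic part to that line (v = 0) leaves -2*u**3 ≠ 0, so f is not divisible by v and the branch is v² ≈ 2*u**3 to lowest order — this is a cusp.
Classification: cusp.


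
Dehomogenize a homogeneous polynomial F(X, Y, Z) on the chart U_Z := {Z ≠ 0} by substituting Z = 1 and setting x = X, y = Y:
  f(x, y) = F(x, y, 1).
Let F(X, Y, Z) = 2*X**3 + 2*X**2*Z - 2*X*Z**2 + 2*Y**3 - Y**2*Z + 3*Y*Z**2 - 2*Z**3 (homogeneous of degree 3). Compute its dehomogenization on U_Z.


f(x, y) = 2*x**3 + 2*x**2 - 2*x + 2*y**3 - y**2 + 3*y - 2

On U_Z we set Z = 1. Each monomial c·X^i·Y^j·Z^k in F becomes c·x^i·y^j·1^k = c·x^i·y^j.
Substituting Z = 1: F(X, Y, 1) = 2*x**3 + 2*x**2 - 2*x + 2*y**3 - y**2 + 3*y - 2.
Note: deg(f) ≤ deg(F) = 3; strict inequality happens when F is divisible by Z (lost terms).


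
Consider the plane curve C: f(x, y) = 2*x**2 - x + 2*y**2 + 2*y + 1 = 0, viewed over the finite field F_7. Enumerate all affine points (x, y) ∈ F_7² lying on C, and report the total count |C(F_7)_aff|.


Affine F_7-points: {(1, 2), (1, 4), (2, 0), (2, 6), (3, 2), (3, 4), (5, 3), (6, 3)}; count = 8.

For each of the 49 pairs (x, y) ∈ F_7², evaluate f(x, y) mod 7. Record the zeros.
  x = 0: [0↦1, 1↦5, 2↦6, 3↦4, 4↦6, 5↦5, 6↦1]  zeros at y ∈ ∅
  x = 1: [0↦2, 1↦6, 2↦0, 3↦5, 4↦0, 5↦6, 6↦2]  zeros at y ∈ {2, 4}
  x = 2: [0↦0, 1↦4, 2↦5, 3↦3, 4↦5, 5↦4, 6↦0]  zeros at y ∈ {0, 6}
  x = 3: [0↦2, 1↦6, 2↦0, 3↦5, 4↦0, 5↦6, 6↦2]  zeros at y ∈ {2, 4}
  x = 4: [0↦1, 1↦5, 2↦6, 3↦4, 4↦6, 5↦5, 6↦1]  zeros at y ∈ ∅
  x = 5: [0↦4, 1↦1, 2↦2, 3↦0, 4↦2, 5↦1, 6↦4]  zeros at y ∈ {3}
  x = 6: [0↦4, 1↦1, 2↦2, 3↦0, 4↦2, 5↦1, 6↦4]  zeros at y ∈ {3}
Collecting zeros: affine points = {(1, 2), (1, 4), (2, 0), (2, 6), (3, 2), (3, 4), (5, 3), (6, 3)}.
Total count |C(F_7)_aff| = 8.


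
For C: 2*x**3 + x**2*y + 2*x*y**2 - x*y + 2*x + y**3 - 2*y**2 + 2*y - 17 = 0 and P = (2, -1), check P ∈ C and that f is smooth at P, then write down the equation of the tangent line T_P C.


Tangent line at P: 25*x + 3*y - 47 = 0.

Step 1: f(2, -1) = 0, so P lies on C.
Step 2: partial derivatives
  f_x(x, y) = 6*x**2 + 2*x*y + 2*y**2 - y + 2, f_y(x, y) = x**2 + 4*x*y - x + 3*y**2 - 4*y + 2.
  f_x(P) = 25, f_y(P) = 3 (gradient nonzero, so P is smooth).
Step 3: tangent line at P: 25·(x − 2) + 3·(y − -1) = 0.
Expanding: 25*x + 3*y - 47 = 0.


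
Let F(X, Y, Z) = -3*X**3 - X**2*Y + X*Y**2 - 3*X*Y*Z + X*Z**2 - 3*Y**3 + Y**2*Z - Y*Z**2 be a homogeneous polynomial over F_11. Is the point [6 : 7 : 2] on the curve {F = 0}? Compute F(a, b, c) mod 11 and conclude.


F(6,7,2) ≡ 0 (mod 11); P is on the curve.

Evaluate F(6, 7, 2) term-by-term (mod 11).
  -3*X**3 ↦ -3·216·1·1 = -648
  -X**2*Y ↦ -1·36·7·1 = -252
  X*Y**2 ↦ 1·6·49·1 = 294
  -3*X*Y*Z ↦ -3·6·7·2 = -252
  X*Z**2 ↦ 1·6·1·4 = 24
  -3*Y**3 ↦ -3·1·343·1 = -1029
  Y**2*Z ↦ 1·1·49·2 = 98
  -Y*Z**2 ↦ -1·1·7·4 = -28
Sum: F(6, 7, 2) = (-648) + (-252) + (294) + (-252) + (24) + (-1029) + (98) + (-28) = -1793.
Reducing mod 11: -1793 ≡ 0 (mod 11).
Since F(a, b, c) ≡ 0 (mod 11), P lies on the curve.


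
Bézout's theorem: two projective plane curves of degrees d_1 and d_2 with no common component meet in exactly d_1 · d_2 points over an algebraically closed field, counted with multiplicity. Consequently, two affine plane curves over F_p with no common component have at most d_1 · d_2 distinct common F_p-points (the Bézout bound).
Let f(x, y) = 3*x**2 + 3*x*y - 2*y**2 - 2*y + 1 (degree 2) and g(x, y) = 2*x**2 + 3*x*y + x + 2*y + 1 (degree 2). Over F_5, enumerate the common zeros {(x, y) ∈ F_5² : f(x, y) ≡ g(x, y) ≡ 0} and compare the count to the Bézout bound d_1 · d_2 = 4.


Common zeros: ∅; count = 0; Bézout bound = 4.

deg(f) = 2, deg(g) = 2, so Bézout bound = 4.
Scan x ∈ F_5. For each x, list the y ∈ F_5 with f(x, y) ≡ 0 and those with g(x, y) ≡ 0 (mod 5); the common zeros in that column are the intersection.
  x = 0: f ≡ 0 at y ∈ ∅; g ≡ 0 at y ∈ {2}; common: ∅.
  x = 1: f ≡ 0 at y ∈ ∅; g ≡ 0 at y ∈ ∅; common: ∅.
  x = 2: f ≡ 0 at y ∈ {1}; g ≡ 0 at y ∈ {3}; common: ∅.
  x = 3: f ≡ 0 at y ∈ ∅; g ≡ 0 at y ∈ {3}; common: ∅.
  x = 4: f ≡ 0 at y ∈ ∅; g ≡ 0 at y ∈ {2}; common: ∅.
Collecting: common zeros = ∅, so the count is 0.
Comparison with the Bézout bound: 0 ≤ 4 = deg(f)·deg(g), as expected for curves with no common component (the affine F_5-count falls short of the bound because intersections may lie at infinity, over extension fields, or carry multiplicity).


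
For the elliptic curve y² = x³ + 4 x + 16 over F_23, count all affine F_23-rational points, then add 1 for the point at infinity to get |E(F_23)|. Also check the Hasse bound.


Affine points = {(0, 4), (0, 19), (2, 3), (2, 20), (3, 3), (3, 20), (4, 2), (4, 21), (5, 0), (6, 7), (6, 16), (8, 10), (8, 13), (15, 1), (15, 22), (16, 6), (16, 17), (17, 11), (17, 12), (18, 3), (18, 20), (20, 0), (21, 0)}; affine count = 23; |E(F_23)| = 24.

Discriminant check: Δ ∝ 4a³ + 27b² = 4·4³ + 27·16² = 4·64 + 27·256 ≡ 15 (mod 23). Nonzero ⇒ E is nonsingular.
For each x ∈ F_23, compute rhs = x³ + 4·x + 16 mod 23, then count y ∈ F_23 with y² ≡ rhs.
  x = 0: rhs = 16, matching y values: 4, 19 (2 points).
  x = 1: rhs = 21, matching y values: none (0 points).
  x = 2: rhs = 9, matching y values: 3, 20 (2 points).
  x = 3: rhs = 9, matching y values: 3, 20 (2 points).
  x = 4: rhs = 4, matching y values: 2, 21 (2 points).
  x = 5: rhs = 0, matching y values: 0 (1 points).
  x = 6: rhs = 3, matching y values: 7, 16 (2 points).
  x = 7: rhs = 19, matching y values: none (0 points).
  x = 8: rhs = 8, matching y values: 10, 13 (2 points).
  x = 9: rhs = 22, matching y values: none (0 points).
  x = 10: rhs = 21, matching y values: none (0 points).
  x = 11: rhs = 11, matching y values: none (0 points).
  x = 12: rhs = 21, matching y values: none (0 points).
  x = 13: rhs = 11, matching y values: none (0 points).
  x = 14: rhs = 10, matching y values: none (0 points).
  x = 15: rhs = 1, matching y values: 1, 22 (2 points).
  x = 16: rhs = 13, matching y values: 6, 17 (2 points).
  x = 17: rhs = 6, matching y values: 11, 12 (2 points).
  x = 18: rhs = 9, matching y values: 3, 20 (2 points).
  x = 19: rhs = 5, matching y values: none (0 points).
  x = 20: rhs = 0, matching y values: 0 (1 points).
  x = 21: rhs = 0, matching y values: 0 (1 points).
  x = 22: rhs = 11, matching y values: none (0 points).
Total affine count: 23.
Full point count |E(F_23)| = 23 + 1 = 24.
Hasse bound: |24 − (23+1)| = |0| = 0 ≤ 2√23 ≈ 9.5917 ✓.


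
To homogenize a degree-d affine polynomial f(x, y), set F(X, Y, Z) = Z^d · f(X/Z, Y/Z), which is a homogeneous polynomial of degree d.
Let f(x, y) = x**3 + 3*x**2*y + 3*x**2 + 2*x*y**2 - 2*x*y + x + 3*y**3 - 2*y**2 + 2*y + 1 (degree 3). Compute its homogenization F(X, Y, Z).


F(X, Y, Z) = X**3 + 3*X**2*Y + 3*X**2*Z + 2*X*Y**2 - 2*X*Y*Z + X*Z**2 + 3*Y**3 - 2*Y**2*Z + 2*Y*Z**2 + Z**3

deg(f) = 3.
Substitute x = X/Z, y = Y/Z into f, then multiply by Z^3.
  monomial 1·x^3·y^0 ↦ 1·X^3·Y^0·Z^0.
  monomial 3·x^2·y^1 ↦ 3·X^2·Y^1·Z^0.
  monomial 3·x^2·y^0 ↦ 3·X^2·Y^0·Z^1.
  monomial 2·x^1·y^2 ↦ 2·X^1·Y^2·Z^0.
  monomial -2·x^1·y^1 ↦ -2·X^1·Y^1·Z^1.
  monomial 1·x^1·y^0 ↦ 1·X^1·Y^0·Z^2.
  monomial 3·x^0·y^3 ↦ 3·X^0·Y^3·Z^0.
  monomial -2·x^0·y^2 ↦ -2·X^0·Y^2·Z^1.
  monomial 2·x^0·y^1 ↦ 2·X^0·Y^1·Z^2.
  monomial 1·x^0·y^0 ↦ 1·X^0·Y^0·Z^3.
Collecting: F(X, Y, Z) = X**3 + 3*X**2*Y + 3*X**2*Z + 2*X*Y**2 - 2*X*Y*Z + X*Z**2 + 3*Y**3 - 2*Y**2*Z + 2*Y*Z**2 + Z**3.


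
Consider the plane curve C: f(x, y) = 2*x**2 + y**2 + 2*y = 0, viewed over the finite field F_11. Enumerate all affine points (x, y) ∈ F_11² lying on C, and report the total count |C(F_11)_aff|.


Affine F_11-points: {(0, 0), (0, 9), (2, 1), (2, 8), (3, 3), (3, 6), (8, 3), (8, 6), (9, 1), (9, 8)}; count = 10.

For each of the 121 pairs (x, y) ∈ F_11², evaluate f(x, y) mod 11. Record the zeros.
  x = 0: [0↦0, 1↦3, 2↦8, 3↦4, 4↦2, 5↦2, 6↦4, 7↦8, 8↦3, 9↦0, 10↦10]  zeros at y ∈ {0, 9}
  x = 1: [0↦2, 1↦5, 2↦10, 3↦6, 4↦4, 5↦4, 6↦6, 7↦10, 8↦5, 9↦2, 10↦1]  zeros at y ∈ ∅
  x = 2: [0↦8, 1↦0, 2↦5, 3↦1, 4↦10, 5↦10, 6↦1, 7↦5, 8↦0, 9↦8, 10↦7]  zeros at y ∈ {1, 8}
  x = 3: [0↦7, 1↦10, 2↦4, 3↦0, 4↦9, 5↦9, 6↦0, 7↦4, 8↦10, 9↦7, 10↦6]  zeros at y ∈ {3, 6}
  x = 4: [0↦10, 1↦2, 2↦7, 3↦3, 4↦1, 5↦1, 6↦3, 7↦7, 8↦2, 9↦10, 10↦9]  zeros at y ∈ ∅
  x = 5: [0↦6, 1↦9, 2↦3, 3↦10, 4↦8, 5↦8, 6↦10, 7↦3, 8↦9, 9↦6, 10↦5]  zeros at y ∈ ∅
  x = 6: [0↦6, 1↦9, 2↦3, 3↦10, 4↦8, 5↦8, 6↦10, 7↦3, 8↦9, 9↦6, 10↦5]  zeros at y ∈ ∅
  x = 7: [0↦10, 1↦2, 2↦7, 3↦3, 4↦1, 5↦1, 6↦3, 7↦7, 8↦2, 9↦10, 10↦9]  zeros at y ∈ ∅
  x = 8: [0↦7, 1↦10, 2↦4, 3↦0, 4↦9, 5↦9, 6↦0, 7↦4, 8↦10, 9↦7, 10↦6]  zeros at y ∈ {3, 6}
  x = 9: [0↦8, 1↦0, 2↦5, 3↦1, 4↦10, 5↦10, 6↦1, 7↦5, 8↦0, 9↦8, 10↦7]  zeros at y ∈ {1, 8}
  x = 10: [0↦2, 1↦5, 2↦10, 3↦6, 4↦4, 5↦4, 6↦6, 7↦10, 8↦5, 9↦2, 10↦1]  zeros at y ∈ ∅
Collecting zeros: affine points = {(0, 0), (0, 9), (2, 1), (2, 8), (3, 3), (3, 6), (8, 3), (8, 6), (9, 1), (9, 8)}.
Total count |C(F_11)_aff| = 10.


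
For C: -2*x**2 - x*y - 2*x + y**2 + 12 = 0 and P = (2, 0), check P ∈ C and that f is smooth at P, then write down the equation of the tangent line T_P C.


Tangent line at P: -10*x - 2*y + 20 = 0.

Step 1: f(2, 0) = 0, so P lies on C.
Step 2: partial derivatives
  f_x(x, y) = -4*x - y - 2, f_y(x, y) = -x + 2*y.
  f_x(P) = -10, f_y(P) = -2 (gradient nonzero, so P is smooth).
Step 3: tangent line at P: -10·(x − 2) + -2·(y − 0) = 0.
Expanding: -10*x - 2*y + 20 = 0.


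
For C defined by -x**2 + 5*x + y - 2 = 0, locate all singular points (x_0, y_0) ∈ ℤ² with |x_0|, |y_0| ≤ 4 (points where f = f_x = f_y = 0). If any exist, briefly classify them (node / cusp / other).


No singular points in the scanned grid; C is smooth there.

Compute partial derivatives:
  f_x = 5 - 2*x.
  f_y = 1.
f_y = 1 is a nonzero constant, so f_y never vanishes: no point (x, y) can satisfy f = f_x = f_y = 0. In particular no (x, y) ∈ {−4, ..., 4}² is singular; the curve is smooth.


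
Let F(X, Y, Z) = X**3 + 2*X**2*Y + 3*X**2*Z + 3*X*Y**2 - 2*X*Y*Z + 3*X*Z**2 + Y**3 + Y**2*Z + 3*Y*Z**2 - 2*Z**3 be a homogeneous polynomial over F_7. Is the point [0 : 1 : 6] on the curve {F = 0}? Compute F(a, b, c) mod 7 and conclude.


F(0,1,6) ≡ 5 (mod 7); P is NOT on the curve.

Evaluate F(0, 1, 6) term-by-term (mod 7).
  X**3 ↦ 1·0·1·1 = 0
  2*X**2*Y ↦ 2·0·1·1 = 0
  3*X**2*Z ↦ 3·0·1·6 = 0
  3*X*Y**2 ↦ 3·0·1·1 = 0
  -2*X*Y*Z ↦ -2·0·1·6 = 0
  3*X*Z**2 ↦ 3·0·1·36 = 0
  Y**3 ↦ 1·1·1·1 = 1
  Y**2*Z ↦ 1·1·1·6 = 6
  3*Y*Z**2 ↦ 3·1·1·36 = 108
  -2*Z**3 ↦ -2·1·1·216 = -432
Sum: F(0, 1, 6) = (0) + (0) + (0) + (0) + (0) + (0) + (1) + (6) + (108) + (-432) = -317.
Reducing mod 7: -317 ≡ 5 (mod 7).
Since F(a, b, c) ≡ 5 ≠ 0 (mod 7), P does NOT lie on the curve.


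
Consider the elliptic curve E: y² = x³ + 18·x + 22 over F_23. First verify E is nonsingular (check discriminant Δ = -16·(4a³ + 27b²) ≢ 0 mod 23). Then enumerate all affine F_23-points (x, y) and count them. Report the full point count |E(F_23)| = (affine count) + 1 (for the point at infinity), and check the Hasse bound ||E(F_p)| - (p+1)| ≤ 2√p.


Affine points = {(1, 8), (1, 15), (6, 1), (6, 22), (7, 10), (7, 13), (9, 4), (9, 19), (10, 11), (10, 12), (16, 6), (16, 17), (19, 1), (19, 22), (21, 1), (21, 22), (22, 7), (22, 16)}; affine count = 18; |E(F_23)| = 19.

Discriminant check: Δ ∝ 4a³ + 27b² = 4·18³ + 27·22² = 4·5832 + 27·484 ≡ 10 (mod 23). Nonzero ⇒ E is nonsingular.
For each x ∈ F_23, compute rhs = x³ + 18·x + 22 mod 23, then count y ∈ F_23 with y² ≡ rhs.
  x = 0: rhs = 22, matching y values: none (0 points).
  x = 1: rhs = 18, matching y values: 8, 15 (2 points).
  x = 2: rhs = 20, matching y values: none (0 points).
  x = 3: rhs = 11, matching y values: none (0 points).
  x = 4: rhs = 20, matching y values: none (0 points).
  x = 5: rhs = 7, matching y values: none (0 points).
  x = 6: rhs = 1, matching y values: 1, 22 (2 points).
  x = 7: rhs = 8, matching y values: 10, 13 (2 points).
  x = 8: rhs = 11, matching y values: none (0 points).
  x = 9: rhs = 16, matching y values: 4, 19 (2 points).
  x = 10: rhs = 6, matching y values: 11, 12 (2 points).
  x = 11: rhs = 10, matching y values: none (0 points).
  x = 12: rhs = 11, matching y values: none (0 points).
  x = 13: rhs = 15, matching y values: none (0 points).
  x = 14: rhs = 5, matching y values: none (0 points).
  x = 15: rhs = 10, matching y values: none (0 points).
  x = 16: rhs = 13, matching y values: 6, 17 (2 points).
  x = 17: rhs = 20, matching y values: none (0 points).
  x = 18: rhs = 14, matching y values: none (0 points).
  x = 19: rhs = 1, matching y values: 1, 22 (2 points).
  x = 20: rhs = 10, matching y values: none (0 points).
  x = 21: rhs = 1, matching y values: 1, 22 (2 points).
  x = 22: rhs = 3, matching y values: 7, 16 (2 points).
Total affine count: 18.
Full point count |E(F_23)| = 18 + 1 = 19.
Hasse bound: |19 − (23+1)| = |-5| = 5 ≤ 2√23 ≈ 9.5917 ✓.


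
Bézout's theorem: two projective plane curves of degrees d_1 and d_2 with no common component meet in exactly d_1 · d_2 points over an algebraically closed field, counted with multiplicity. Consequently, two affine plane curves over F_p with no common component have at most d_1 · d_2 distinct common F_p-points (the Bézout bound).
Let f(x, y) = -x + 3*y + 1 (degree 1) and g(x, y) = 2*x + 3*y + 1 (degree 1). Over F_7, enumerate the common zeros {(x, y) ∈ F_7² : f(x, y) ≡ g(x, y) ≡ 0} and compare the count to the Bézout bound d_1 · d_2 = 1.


Common zeros: {(0, 2)}; count = 1; Bézout bound = 1.

deg(f) = 1, deg(g) = 1, so Bézout bound = 1.
Scan x ∈ F_7. For each x, list the y ∈ F_7 with f(x, y) ≡ 0 and those with g(x, y) ≡ 0 (mod 7); the common zeros in that column are the intersection.
  x = 0: f ≡ 0 at y ∈ {2}; g ≡ 0 at y ∈ {2}; common: {2}.
  x = 1: f ≡ 0 at y ∈ {0}; g ≡ 0 at y ∈ {6}; common: ∅.
  x = 2: f ≡ 0 at y ∈ {5}; g ≡ 0 at y ∈ {3}; common: ∅.
  x = 3: f ≡ 0 at y ∈ {3}; g ≡ 0 at y ∈ {0}; common: ∅.
  x = 4: f ≡ 0 at y ∈ {1}; g ≡ 0 at y ∈ {4}; common: ∅.
  x = 5: f ≡ 0 at y ∈ {6}; g ≡ 0 at y ∈ {1}; common: ∅.
  x = 6: f ≡ 0 at y ∈ {4}; g ≡ 0 at y ∈ {5}; common: ∅.
Collecting: common zeros = {(0, 2)}, so the count is 1.
Comparison with the Bézout bound: 1 ≤ 1 = deg(f)·deg(g), as expected for curves with no common component (the bound is attained).
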